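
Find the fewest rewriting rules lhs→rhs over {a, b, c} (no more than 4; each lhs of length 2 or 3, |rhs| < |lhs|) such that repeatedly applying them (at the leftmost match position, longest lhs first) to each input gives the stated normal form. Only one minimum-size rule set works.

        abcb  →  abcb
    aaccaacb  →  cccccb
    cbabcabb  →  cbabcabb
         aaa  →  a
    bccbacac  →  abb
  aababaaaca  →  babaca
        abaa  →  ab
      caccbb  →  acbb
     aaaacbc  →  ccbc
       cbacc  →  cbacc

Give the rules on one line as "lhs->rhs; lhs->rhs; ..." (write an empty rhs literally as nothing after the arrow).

  | abcb
  | aaccaacb => cccaacb => cccccb
  | cbabcabb
  | aaa => a

aa->; aac->cc; bcc->ab; cac->a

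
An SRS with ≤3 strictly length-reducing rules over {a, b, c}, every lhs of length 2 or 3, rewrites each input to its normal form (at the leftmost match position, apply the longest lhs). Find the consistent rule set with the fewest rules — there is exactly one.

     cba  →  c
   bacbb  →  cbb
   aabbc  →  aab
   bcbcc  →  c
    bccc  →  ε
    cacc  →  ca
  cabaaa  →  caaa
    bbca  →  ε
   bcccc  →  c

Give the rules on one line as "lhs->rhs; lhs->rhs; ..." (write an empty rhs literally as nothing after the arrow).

  | cba => c
  | bacbb => cbb
  | aabbc => aab
  | bcbcc => bcc => c

ba->; bc->; cc->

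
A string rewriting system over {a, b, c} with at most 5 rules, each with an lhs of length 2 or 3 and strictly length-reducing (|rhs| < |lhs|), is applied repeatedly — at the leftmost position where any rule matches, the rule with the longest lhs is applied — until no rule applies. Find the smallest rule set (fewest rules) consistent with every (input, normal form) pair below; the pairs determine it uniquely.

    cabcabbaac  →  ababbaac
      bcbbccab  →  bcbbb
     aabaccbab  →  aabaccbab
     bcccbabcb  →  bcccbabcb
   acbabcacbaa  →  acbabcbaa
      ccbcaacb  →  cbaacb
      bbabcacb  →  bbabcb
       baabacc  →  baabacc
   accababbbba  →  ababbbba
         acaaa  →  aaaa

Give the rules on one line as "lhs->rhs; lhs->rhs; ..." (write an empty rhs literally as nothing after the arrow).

ca->a; cac->c; cbc->b; cca->

  | cabcabbaac => abcabbaac => ababbaac
  | bcbbccab => bcbbb
  | aabaccbab
  | bcccbabcb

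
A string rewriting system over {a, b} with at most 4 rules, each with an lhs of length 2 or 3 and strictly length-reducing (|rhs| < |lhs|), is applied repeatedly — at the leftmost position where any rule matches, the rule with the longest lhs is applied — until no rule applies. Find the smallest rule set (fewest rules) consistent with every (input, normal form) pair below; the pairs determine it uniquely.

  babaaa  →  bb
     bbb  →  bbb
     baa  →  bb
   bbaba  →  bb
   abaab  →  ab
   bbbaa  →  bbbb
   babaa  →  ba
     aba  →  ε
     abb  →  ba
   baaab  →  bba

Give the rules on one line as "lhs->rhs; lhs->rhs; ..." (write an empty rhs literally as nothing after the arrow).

  | babaaa => baa => bb
  | bbb
  | baa => bb
  | bbaba => bb

aa->b; aaa->ab; aba->; abb->ba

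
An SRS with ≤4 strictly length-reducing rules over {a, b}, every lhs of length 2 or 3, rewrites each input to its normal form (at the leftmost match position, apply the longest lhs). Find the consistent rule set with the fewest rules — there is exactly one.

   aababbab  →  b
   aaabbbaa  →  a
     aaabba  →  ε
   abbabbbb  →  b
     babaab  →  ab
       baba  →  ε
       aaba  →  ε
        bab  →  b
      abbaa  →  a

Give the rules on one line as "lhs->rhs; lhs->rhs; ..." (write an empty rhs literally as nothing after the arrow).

aba->ba; ba->; bb->b

  | aababbab => ababbab => babbab => bbab => bab => b
  | aaabbbaa => aaabbaa => aaabaa => aabaa => abaa => baa => a
  | aaabba => aaaba => aaba => aba => ba => ε
  | abbabbbb => ababbbb => babbbb => bbbb => bbb => bb => b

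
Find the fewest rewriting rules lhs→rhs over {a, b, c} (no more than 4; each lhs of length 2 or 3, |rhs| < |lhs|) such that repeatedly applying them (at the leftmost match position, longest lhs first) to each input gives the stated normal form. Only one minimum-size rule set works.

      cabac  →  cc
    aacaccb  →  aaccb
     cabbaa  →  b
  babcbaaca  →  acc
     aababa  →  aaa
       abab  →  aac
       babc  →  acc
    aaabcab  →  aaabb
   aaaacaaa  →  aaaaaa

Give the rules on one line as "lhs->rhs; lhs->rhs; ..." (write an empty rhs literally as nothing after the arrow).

  | cabac => bac => cc
  | aacaccb => aaccb
  | cabbaa => bbaa => bca => b
  | babcbaaca => accbaaca => acccaca => accca => acc

ba->c; bab->ac; ca->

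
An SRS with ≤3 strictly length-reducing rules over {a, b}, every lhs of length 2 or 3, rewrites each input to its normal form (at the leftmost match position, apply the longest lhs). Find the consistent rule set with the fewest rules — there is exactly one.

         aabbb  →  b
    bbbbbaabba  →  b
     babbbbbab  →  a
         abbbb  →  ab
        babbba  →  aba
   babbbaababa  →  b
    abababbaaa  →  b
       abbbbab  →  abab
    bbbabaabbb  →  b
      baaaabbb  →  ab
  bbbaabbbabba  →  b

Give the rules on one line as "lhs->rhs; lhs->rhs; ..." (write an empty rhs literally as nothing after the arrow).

  | aabbb => bbbb => abb => aa => b
  | bbbbbaabba => abbbaabba => aabaabba => bbaabba => aaabba => babba => baaa => bba => aa => b
  | babbbbbab => baabbbab => bbbbbab => abbbab => aabab => bbab => aab => bb => a
  | abbbb => aabb => bbb => ab

aa->b; bb->a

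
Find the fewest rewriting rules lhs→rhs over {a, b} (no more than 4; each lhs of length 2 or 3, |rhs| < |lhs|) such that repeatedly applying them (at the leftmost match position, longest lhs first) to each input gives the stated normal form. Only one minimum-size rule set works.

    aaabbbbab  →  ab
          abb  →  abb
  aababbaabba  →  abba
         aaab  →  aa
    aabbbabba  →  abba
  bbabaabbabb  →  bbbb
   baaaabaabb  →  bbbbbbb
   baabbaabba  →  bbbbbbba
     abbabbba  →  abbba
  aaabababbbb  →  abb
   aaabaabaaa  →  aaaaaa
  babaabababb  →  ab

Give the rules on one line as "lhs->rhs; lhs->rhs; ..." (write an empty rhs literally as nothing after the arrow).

aab->a; aba->; baa->bb; bab->

  | aaabbbbab => aabbbab => abbab => ab
  | abb
  | aababbaabba => aabbaabba => abaabba => abba
  | aaab => aa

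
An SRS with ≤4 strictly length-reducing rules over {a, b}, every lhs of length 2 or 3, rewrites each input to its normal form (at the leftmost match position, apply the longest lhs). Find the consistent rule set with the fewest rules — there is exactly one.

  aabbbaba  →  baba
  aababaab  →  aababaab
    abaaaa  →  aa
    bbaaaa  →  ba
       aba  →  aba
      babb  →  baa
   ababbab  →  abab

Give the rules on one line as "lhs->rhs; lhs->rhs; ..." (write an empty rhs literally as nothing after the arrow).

  | aabbbaba => aaaba => baba
  | aababaab
  | abaaaa => abbaa => aa
  | bbaaaa => aaa => ba

aaa->ba; bb->a; bba->; bbb->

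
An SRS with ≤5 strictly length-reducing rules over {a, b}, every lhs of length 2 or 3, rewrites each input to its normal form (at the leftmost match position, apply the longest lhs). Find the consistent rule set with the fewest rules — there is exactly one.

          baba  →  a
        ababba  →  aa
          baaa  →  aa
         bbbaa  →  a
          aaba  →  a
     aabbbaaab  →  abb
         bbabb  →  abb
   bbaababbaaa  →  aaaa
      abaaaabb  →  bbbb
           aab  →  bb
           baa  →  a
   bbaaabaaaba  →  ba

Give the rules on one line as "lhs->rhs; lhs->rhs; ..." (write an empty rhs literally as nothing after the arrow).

aab->bb; baa->a; bab->ba; bba->a

  | baba => baa => a
  | ababba => ababa => abaa => aa
  | baaa => aa
  | bbbaa => baa => a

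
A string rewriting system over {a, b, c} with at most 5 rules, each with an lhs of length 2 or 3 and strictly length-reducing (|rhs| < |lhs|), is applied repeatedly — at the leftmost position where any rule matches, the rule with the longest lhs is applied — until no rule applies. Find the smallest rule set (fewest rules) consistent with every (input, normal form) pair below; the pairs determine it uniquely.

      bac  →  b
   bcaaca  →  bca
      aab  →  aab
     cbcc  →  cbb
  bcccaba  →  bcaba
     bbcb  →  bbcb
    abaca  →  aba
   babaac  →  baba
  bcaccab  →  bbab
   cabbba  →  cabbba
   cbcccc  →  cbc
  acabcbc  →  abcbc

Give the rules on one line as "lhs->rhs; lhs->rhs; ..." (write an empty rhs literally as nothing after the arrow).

  | bac => b
  | bcaaca => bcaca => bca
  | aab
  | cbcc => cbb

ac->; caa->ca; cc->b; ccc->ca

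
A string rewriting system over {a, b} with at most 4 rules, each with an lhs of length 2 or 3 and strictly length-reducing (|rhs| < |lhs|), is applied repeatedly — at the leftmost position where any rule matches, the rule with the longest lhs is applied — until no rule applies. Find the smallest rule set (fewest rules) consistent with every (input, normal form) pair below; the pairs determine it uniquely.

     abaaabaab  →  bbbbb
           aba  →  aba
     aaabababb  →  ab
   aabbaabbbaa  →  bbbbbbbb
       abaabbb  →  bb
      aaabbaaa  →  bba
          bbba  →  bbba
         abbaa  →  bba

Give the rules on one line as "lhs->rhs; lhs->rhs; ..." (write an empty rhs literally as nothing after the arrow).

aa->b; abb->ba; bab->

  | abaaabaab => abbabaab => baabaab => bbbaab => bbbbb
  | aba
  | aaabababb => babababb => ababb => ab
  | aabbaabbbaa => bbbaabbbaa => bbbbbbbaa => bbbbbbbb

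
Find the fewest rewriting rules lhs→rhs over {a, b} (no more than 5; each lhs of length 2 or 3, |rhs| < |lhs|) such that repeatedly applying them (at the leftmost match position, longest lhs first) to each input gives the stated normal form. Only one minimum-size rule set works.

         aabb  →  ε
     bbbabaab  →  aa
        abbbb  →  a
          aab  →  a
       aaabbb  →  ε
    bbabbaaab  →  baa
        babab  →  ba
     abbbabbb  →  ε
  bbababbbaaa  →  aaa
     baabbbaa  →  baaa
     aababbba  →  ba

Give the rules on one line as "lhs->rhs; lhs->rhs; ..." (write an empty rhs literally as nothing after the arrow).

ab->; bab->ba; bb->; bbb->a

  | aabb => ab => ε
  | bbbabaab => aabaab => aaab => aa
  | abbbb => bbb => a
  | aab => a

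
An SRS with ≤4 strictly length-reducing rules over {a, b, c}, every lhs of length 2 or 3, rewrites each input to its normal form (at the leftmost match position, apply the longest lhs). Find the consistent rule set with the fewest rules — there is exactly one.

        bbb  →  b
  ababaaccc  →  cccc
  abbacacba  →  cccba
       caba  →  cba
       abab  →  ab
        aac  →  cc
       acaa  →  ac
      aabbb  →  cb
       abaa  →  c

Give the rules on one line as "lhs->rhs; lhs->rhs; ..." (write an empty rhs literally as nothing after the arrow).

  | bbb => b
  | ababaaccc => abaaccc => aaccc => cccc
  | abbacacba => aacacba => ccacba => cccba
  | caba => cba

aa->c; aba->a; bb->; ca->c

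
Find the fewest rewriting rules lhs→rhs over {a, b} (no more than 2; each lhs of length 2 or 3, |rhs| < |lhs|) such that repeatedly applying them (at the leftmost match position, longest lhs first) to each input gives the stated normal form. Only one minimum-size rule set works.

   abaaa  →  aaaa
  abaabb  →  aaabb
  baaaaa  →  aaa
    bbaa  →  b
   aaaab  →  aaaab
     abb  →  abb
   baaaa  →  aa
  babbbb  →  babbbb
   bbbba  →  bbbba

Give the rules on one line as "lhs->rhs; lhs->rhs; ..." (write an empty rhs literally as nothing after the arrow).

aba->aa; baa->

  | abaaa => aaaa
  | abaabb => aaabb
  | baaaaa => aaa
  | bbaa => b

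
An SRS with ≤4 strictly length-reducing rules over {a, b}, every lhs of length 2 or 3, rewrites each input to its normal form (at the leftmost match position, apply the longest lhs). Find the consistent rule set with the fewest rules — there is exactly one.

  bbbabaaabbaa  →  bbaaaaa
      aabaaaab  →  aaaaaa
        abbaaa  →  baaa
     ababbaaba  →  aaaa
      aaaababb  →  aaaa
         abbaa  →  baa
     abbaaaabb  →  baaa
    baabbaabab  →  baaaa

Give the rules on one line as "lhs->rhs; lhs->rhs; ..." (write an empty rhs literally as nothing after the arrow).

  | bbbabaaabbaa => bbabaaabbaa => bbaaaabbaa => bbaaabaa => bbaaaaa
  | aabaaaab => aaaaaab => aaaaaa
  | abbaaa => baaa
  | ababbaaba => aabbaaba => abaaba => aaaba => aaaa

ab->a; abb->b; bbb->bb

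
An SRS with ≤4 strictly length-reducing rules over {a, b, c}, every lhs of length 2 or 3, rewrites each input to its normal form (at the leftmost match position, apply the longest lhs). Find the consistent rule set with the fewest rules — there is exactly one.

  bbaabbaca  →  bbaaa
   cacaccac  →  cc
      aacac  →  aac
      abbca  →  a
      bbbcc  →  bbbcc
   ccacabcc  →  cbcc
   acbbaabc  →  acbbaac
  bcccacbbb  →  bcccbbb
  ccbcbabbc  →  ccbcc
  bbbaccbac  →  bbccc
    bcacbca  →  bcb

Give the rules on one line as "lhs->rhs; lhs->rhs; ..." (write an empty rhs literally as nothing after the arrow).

  | bbaabbaca => bbaabaca => bbaaaca => bbaaa
  | cacaccac => caccac => ccac => cc
  | aacac => aac
  | abbca => abca => aca => a

ab->a; bac->c; ca->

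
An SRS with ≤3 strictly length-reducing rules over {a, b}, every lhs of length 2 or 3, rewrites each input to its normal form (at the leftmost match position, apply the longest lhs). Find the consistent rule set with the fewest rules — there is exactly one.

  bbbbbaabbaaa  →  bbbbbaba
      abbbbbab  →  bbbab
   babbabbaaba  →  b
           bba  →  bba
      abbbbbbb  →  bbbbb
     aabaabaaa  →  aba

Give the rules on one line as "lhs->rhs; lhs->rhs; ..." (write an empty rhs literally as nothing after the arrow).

  | bbbbbaabbaaa => bbbbbabaaa => bbbbbaba
  | abbbbbab => bbbab
  | babbabbaaba => babbaaba => baaba => baa => b
  | bba

aa->; aab->a; abb->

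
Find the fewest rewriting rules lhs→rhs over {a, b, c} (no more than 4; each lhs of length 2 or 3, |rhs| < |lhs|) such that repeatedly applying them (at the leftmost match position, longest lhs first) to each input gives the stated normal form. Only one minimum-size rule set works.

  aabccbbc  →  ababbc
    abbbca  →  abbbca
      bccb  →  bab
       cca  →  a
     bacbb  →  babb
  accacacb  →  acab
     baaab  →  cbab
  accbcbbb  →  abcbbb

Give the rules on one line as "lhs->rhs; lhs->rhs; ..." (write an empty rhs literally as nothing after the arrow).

aa->a; acb->ab; baa->cb; cc->a

  | aabccbbc => abccbbc => ababbc
  | abbbca
  | bccb => bab
  | cca => aa => a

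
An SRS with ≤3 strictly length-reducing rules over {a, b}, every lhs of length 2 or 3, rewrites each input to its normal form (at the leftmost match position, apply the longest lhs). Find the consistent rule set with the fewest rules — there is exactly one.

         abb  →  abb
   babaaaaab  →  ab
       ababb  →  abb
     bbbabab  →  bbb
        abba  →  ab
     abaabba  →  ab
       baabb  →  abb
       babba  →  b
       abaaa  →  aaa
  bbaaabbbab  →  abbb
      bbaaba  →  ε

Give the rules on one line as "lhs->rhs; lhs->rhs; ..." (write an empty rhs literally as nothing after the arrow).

aab->ab; ba->

  | abb
  | babaaaaab => baaaaab => aaaab => aaab => aab => ab
  | ababb => abb
  | bbbabab => bbbab => bbb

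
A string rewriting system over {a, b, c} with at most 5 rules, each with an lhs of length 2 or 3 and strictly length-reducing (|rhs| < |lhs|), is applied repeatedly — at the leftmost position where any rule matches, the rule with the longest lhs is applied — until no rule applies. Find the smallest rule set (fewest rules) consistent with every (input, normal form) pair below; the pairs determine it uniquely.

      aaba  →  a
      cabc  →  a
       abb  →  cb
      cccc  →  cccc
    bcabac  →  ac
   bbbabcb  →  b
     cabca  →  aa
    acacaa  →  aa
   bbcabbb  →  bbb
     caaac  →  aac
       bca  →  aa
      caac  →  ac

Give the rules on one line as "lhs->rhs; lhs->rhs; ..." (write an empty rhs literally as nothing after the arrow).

  | aaba => aca => a
  | cabc => bc => a
  | abb => cb
  | cccc

ab->c; ba->c; bc->a; ca->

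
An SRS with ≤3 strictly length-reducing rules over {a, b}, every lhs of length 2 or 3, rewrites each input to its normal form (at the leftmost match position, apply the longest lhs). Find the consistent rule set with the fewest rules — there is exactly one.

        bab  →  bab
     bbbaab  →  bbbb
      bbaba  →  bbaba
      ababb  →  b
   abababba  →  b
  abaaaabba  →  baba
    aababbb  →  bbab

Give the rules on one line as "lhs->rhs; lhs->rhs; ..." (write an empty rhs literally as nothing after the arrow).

  | bab
  | bbbaab => bbbb
  | bbaba
  | ababb => abba => baa => b

aa->; abb->ba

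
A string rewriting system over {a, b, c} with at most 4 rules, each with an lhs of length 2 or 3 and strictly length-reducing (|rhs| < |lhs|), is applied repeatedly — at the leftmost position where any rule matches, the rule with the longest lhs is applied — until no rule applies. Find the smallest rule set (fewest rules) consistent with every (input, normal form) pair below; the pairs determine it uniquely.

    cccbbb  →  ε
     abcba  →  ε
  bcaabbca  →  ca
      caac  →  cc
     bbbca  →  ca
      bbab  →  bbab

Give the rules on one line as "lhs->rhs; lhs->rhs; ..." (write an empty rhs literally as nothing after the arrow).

  | cccbbb => ccbb => cb => ε
  | abcba => acba => aa => ε
  | bcaabbca => caabbca => cbbca => bca => ca
  | caac => cc

aa->; bc->c; cb->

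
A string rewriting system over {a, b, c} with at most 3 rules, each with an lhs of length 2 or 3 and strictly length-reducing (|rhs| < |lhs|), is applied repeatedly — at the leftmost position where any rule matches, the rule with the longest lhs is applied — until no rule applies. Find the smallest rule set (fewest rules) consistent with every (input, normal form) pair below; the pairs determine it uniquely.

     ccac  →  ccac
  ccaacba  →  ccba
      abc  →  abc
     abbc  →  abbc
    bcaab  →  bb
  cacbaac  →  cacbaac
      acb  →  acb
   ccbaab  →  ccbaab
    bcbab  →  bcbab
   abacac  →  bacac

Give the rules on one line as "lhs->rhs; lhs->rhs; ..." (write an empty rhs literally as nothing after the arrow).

aba->ba; caa->

  | ccac
  | ccaacba => ccba
  | abc
  | abbc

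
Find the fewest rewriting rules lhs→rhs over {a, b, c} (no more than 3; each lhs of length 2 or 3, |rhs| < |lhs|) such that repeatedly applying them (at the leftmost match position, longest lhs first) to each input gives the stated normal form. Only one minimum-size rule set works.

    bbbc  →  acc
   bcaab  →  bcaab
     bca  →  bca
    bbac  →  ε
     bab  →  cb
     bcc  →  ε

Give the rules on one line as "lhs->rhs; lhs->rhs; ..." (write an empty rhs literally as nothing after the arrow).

  | bbbc => acc
  | bcaab
  | bca
  | bbac => bcc => ε

ba->c; bbb->ac; bcc->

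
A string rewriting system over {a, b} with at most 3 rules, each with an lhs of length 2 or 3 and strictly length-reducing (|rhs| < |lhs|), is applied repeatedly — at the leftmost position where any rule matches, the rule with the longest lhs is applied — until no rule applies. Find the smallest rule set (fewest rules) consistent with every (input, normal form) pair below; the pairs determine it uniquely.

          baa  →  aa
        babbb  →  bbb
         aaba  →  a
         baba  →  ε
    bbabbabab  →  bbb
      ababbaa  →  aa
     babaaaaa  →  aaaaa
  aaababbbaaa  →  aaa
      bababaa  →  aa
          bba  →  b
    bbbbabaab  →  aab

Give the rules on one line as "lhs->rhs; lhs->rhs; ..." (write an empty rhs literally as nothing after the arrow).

aba->; ba->; baa->aa

  | baa => aa
  | babbb => bbb
  | aaba => a
  | baba => ba => ε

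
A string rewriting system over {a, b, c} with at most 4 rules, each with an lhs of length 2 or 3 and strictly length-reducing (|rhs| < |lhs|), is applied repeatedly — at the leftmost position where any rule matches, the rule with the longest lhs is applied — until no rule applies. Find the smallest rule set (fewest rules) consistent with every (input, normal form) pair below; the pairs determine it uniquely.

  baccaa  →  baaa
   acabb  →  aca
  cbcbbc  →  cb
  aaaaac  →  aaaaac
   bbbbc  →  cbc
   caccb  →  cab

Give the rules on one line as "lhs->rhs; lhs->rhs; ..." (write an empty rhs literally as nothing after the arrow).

bb->; bbb->c; cc->

  | baccaa => baaa
  | acabb => aca
  | cbcbbc => cbcc => cb
  | aaaaac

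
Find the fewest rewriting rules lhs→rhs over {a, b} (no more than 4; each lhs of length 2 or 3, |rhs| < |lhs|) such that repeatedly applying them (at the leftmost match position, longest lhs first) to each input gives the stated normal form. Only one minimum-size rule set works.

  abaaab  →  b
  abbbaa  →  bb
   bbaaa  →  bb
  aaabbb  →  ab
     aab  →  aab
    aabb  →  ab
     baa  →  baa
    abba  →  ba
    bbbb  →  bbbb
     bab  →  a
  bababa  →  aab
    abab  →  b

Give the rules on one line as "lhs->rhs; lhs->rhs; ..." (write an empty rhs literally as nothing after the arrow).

aba->ab; abb->b; bab->a; bba->bb

  | abaaab => abaab => abab => abb => b
  | abbbaa => bbaa => bba => bb
  | bbaaa => bbaa => bba => bb
  | aaabbb => aabb => ab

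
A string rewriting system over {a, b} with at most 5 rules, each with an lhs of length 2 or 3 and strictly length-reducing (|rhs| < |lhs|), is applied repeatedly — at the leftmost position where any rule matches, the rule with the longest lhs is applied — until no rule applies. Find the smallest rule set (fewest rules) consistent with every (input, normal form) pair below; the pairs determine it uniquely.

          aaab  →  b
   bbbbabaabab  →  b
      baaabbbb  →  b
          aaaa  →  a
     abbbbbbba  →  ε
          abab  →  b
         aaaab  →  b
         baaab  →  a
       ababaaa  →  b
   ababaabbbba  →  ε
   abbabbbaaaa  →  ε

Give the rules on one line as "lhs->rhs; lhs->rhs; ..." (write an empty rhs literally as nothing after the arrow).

aaa->; ab->b; aba->; bb->a

  | aaab => b
  | bbbbabaabab => abbabaabab => bbabaabab => aabaabab => aabab => ab => b
  | baaabbbb => bbbbb => abbb => bbb => ab => b
  | aaaa => a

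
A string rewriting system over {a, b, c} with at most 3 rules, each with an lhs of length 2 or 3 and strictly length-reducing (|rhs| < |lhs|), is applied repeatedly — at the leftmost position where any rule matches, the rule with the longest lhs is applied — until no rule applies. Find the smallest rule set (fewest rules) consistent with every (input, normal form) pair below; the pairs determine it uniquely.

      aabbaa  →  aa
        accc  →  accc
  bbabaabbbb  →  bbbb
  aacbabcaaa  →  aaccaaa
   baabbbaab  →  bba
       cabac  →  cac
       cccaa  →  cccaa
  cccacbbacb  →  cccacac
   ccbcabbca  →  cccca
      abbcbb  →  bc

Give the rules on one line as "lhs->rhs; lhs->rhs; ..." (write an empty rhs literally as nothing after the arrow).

ab->; cb->c

  | aabbaa => abaa => aa
  | accc
  | bbabaabbbb => bbaabbbb => bbabbb => bbbb
  | aacbabcaaa => aacabcaaa => aaccaaa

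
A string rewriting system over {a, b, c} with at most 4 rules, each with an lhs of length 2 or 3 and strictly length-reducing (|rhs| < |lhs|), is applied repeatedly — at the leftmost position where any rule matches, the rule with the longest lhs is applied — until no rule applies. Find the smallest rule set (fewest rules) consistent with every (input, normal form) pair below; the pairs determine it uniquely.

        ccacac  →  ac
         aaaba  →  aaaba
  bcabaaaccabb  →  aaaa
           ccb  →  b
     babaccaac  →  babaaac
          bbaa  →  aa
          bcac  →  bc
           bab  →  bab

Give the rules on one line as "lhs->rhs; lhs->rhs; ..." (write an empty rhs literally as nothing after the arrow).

  | ccacac => acac => ac
  | aaaba
  | bcabaaaccabb => bbaaaccabb => aaaccabb => aaaabb => aaaa
  | ccb => b

bb->; ca->; cc->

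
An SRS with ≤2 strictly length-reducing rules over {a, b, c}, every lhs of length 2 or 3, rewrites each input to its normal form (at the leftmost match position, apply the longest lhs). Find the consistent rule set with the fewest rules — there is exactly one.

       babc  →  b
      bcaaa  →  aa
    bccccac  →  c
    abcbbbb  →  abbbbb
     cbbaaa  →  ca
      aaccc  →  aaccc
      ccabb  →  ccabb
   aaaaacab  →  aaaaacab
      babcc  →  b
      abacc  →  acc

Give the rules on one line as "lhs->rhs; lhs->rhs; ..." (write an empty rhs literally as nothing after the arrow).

  | babc => bc => b
  | bcaaa => baaa => aa
  | bccccac => bcccac => bccac => bcac => bac => c
  | abcbbbb => abbbbb

ba->; bc->b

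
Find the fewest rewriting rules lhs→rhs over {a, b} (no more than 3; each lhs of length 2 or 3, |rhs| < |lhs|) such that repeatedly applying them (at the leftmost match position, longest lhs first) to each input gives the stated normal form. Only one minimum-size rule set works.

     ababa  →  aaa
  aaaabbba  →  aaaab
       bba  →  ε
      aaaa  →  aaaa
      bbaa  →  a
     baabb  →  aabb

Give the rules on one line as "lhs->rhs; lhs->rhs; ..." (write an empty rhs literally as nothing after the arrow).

ba->a; bba->

  | ababa => aaba => aaa
  | aaaabbba => aaaab
  | bba => ε
  | aaaa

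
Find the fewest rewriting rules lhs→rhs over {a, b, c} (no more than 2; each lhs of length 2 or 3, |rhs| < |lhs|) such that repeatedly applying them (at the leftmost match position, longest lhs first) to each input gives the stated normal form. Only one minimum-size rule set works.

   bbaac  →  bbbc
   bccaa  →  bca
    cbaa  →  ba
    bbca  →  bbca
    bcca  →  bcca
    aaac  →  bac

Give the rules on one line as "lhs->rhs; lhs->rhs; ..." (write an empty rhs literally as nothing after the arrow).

aa->b; cb->a

  | bbaac => bbbc
  | bccaa => bccb => bca
  | cbaa => aaa => ba
  | bbca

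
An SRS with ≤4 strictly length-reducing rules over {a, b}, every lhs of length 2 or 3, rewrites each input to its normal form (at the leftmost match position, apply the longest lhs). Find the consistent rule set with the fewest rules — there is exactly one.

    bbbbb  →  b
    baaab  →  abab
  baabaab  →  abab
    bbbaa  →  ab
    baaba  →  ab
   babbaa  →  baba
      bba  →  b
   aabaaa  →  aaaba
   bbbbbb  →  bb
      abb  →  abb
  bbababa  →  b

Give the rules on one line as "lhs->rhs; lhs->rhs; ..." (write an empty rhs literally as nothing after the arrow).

baa->ab; bba->b; bbb->b

  | bbbbb => bbb => b
  | baaab => abab
  | baabaab => abbaab => abab
  | bbbaa => baa => ab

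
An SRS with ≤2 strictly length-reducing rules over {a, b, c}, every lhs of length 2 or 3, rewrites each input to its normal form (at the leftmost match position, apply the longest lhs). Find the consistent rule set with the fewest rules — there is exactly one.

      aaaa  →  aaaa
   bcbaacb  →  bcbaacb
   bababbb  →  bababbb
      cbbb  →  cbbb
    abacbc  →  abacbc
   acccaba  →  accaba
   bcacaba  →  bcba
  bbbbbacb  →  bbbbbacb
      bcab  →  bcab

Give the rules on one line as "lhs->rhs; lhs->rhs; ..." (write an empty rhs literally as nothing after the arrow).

aca->; ccc->cc

  | aaaa
  | bcbaacb
  | bababbb
  | cbbb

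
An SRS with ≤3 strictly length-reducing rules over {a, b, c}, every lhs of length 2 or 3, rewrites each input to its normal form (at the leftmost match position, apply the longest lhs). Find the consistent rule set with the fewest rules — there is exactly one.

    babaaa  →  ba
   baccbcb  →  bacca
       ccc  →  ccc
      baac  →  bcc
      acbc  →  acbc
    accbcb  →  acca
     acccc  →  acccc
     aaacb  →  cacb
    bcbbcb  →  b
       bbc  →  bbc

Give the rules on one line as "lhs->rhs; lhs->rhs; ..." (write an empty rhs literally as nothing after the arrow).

aa->c; abc->; bcb->a

  | babaaa => babca => ba
  | baccbcb => bacca
  | ccc
  | baac => bcc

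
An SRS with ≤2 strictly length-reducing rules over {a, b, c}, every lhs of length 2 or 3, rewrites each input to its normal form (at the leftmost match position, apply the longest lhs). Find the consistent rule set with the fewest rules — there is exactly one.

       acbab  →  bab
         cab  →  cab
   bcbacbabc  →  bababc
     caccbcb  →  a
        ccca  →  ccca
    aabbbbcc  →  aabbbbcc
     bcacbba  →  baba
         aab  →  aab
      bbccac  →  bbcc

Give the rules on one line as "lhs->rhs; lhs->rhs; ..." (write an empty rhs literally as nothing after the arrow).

ac->; cb->a

  | acbab => bab
  | cab
  | bcbacbabc => baacbabc => bababc
  | caccbcb => ccbcb => cacb => cb => a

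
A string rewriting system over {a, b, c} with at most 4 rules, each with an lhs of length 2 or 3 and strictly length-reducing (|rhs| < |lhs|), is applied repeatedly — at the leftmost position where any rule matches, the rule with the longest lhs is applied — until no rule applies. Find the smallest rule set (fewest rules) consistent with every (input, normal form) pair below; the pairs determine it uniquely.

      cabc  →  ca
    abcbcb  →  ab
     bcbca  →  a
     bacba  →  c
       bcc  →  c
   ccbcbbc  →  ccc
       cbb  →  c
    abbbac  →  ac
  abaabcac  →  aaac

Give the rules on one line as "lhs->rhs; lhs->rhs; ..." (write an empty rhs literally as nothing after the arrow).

ba->; bb->; bc->

  | cabc => ca
  | abcbcb => abcb => ab
  | bcbca => bca => a
  | bacba => cba => c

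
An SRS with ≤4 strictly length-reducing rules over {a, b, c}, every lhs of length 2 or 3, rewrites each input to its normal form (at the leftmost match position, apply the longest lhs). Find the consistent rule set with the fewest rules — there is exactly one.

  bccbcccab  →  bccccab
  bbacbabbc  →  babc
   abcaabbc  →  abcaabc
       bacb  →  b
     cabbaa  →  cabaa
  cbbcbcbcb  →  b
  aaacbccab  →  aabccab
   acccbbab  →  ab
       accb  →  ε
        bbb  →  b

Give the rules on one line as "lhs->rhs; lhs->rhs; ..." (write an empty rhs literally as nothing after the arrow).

  | bccbcccab => bccccab
  | bbacbabbc => bacbabbc => bbabbc => babbc => babc
  | abcaabbc => abcaabc
  | bacb => bb => b

ac->; bb->b; cb->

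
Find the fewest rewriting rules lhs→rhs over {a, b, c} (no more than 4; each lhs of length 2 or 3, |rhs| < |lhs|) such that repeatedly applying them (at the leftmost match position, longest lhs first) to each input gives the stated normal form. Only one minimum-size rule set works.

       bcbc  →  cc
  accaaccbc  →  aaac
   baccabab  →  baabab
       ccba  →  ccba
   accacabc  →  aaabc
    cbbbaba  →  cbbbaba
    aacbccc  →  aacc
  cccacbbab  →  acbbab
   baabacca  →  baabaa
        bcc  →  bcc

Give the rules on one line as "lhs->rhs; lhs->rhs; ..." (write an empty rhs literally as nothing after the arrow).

bcb->c; ca->a; cbc->

  | bcbc => cc
  | accaaccbc => acaaccbc => aaaccbc => aaac
  | baccabab => bacabab => baabab
  | ccba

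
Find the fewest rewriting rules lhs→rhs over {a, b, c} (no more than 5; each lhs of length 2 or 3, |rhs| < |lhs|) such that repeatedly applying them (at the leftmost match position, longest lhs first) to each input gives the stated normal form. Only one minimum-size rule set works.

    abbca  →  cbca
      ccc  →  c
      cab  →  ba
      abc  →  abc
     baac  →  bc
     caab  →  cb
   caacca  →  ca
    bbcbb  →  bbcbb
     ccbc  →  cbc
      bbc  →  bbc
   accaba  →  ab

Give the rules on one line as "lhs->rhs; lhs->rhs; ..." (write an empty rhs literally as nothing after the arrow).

  | abbca => cbca
  | ccc => cc => c
  | cab => ba
  | abc

aa->; abb->cb; cab->ba; cc->c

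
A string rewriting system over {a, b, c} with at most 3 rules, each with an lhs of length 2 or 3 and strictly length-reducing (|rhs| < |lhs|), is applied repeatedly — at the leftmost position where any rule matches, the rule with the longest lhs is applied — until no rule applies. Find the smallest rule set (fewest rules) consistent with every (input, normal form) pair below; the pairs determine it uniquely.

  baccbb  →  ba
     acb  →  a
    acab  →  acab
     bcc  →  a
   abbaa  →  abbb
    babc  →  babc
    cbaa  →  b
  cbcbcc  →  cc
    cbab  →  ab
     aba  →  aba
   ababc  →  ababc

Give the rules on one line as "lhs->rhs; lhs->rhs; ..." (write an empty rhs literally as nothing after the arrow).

  | baccbb => bacb => ba
  | acb => a
  | acab
  | bcc => a

aa->b; bcc->a; cb->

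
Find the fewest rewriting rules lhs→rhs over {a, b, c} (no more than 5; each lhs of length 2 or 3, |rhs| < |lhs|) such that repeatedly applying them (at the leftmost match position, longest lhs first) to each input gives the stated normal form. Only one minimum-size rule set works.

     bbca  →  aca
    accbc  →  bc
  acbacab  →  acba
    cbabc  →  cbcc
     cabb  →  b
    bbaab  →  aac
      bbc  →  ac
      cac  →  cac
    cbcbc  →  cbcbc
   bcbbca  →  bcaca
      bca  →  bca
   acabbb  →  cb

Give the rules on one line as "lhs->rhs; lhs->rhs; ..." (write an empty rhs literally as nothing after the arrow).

  | bbca => aca
  | accbc => bc
  | acbacab => acba
  | cbabc => cbcc

ab->c; acc->; bb->a; cab->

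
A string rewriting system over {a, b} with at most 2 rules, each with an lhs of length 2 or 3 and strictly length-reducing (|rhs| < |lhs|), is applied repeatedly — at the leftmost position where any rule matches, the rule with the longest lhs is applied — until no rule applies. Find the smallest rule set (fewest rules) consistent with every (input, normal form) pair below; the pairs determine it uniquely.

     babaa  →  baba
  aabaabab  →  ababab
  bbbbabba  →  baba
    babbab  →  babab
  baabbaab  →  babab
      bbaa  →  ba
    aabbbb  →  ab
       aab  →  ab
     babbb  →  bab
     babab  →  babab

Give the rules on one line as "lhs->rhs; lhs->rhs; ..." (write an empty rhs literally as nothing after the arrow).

aa->a; bb->b

  | babaa => baba
  | aabaabab => abaabab => ababab
  | bbbbabba => bbbabba => bbabba => babba => baba
  | babbab => babab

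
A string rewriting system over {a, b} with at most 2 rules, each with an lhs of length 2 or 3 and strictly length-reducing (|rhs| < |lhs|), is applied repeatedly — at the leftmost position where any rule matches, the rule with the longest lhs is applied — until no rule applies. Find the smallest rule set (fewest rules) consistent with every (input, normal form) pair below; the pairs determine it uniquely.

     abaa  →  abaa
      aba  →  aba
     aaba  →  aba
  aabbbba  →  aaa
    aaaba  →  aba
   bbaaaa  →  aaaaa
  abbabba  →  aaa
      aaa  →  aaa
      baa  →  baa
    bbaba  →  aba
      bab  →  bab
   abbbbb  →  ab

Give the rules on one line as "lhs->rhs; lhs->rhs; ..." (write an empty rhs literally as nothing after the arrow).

  | abaa
  | aba
  | aaba => aba
  | aabbbba => abbbba => aabba => abba => aaa

aab->ab; bb->a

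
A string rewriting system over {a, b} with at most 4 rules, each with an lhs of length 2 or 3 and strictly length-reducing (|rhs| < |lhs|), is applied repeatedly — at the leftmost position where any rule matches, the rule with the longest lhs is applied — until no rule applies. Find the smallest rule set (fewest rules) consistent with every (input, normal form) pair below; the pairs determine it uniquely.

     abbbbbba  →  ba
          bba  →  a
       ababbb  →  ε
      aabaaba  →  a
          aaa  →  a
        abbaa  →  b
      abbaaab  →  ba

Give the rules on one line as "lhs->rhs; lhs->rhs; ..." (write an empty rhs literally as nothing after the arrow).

aa->; ab->; bab->ba; bb->

  | abbbbbba => bbbbba => bbba => ba
  | bba => a
  | ababbb => abbb => bb => ε
  | aabaaba => baaba => bba => a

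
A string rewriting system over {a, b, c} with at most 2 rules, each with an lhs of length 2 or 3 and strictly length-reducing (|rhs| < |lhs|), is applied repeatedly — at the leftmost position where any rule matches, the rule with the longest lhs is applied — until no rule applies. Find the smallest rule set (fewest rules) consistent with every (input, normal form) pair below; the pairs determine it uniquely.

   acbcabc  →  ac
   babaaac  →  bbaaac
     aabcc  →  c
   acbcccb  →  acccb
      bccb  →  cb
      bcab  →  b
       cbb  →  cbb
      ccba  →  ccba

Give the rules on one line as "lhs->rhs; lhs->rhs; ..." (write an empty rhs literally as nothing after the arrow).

  | acbcabc => acabc => acbc => ac
  | babaaac => bbaaac
  | aabcc => abcc => bcc => c
  | acbcccb => acccb

ab->b; bc->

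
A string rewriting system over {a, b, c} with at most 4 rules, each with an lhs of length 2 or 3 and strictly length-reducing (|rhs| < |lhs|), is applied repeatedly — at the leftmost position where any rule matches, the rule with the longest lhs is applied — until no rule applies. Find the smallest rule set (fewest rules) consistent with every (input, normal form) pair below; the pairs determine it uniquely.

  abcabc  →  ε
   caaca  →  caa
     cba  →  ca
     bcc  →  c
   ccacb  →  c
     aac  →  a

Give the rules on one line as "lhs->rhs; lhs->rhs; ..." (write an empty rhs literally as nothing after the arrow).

ac->; bc->c; cb->c; cc->c

  | abcabc => acabc => abc => ac => ε
  | caaca => caa
  | cba => ca
  | bcc => cc => c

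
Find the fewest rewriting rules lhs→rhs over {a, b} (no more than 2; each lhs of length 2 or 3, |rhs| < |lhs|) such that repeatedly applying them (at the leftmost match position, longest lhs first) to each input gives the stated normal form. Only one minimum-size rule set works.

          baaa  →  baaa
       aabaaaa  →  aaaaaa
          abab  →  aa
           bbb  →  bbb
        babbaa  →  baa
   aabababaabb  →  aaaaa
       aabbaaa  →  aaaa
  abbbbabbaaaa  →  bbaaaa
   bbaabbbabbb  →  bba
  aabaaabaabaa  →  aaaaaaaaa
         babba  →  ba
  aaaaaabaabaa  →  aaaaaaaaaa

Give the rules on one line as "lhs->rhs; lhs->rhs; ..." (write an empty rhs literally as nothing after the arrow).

  | baaa
  | aabaaaa => aaaaaa
  | abab => aab => aa
  | bbb

ab->a; abb->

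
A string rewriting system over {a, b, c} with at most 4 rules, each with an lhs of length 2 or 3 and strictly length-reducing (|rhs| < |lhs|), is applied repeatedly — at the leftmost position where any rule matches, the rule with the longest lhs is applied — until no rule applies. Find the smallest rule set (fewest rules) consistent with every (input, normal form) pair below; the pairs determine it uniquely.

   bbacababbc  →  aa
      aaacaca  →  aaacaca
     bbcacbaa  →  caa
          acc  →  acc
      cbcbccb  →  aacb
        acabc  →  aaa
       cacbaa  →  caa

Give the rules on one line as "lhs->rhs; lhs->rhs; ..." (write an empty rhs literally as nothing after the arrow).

ba->c; bc->a; cab->ab; cba->

  | bbacababbc => bccababbc => acababbc => aababbc => aacbbc => aacba => aa
  | aaacaca
  | bbcacbaa => baacbaa => cacbaa => caa
  | acc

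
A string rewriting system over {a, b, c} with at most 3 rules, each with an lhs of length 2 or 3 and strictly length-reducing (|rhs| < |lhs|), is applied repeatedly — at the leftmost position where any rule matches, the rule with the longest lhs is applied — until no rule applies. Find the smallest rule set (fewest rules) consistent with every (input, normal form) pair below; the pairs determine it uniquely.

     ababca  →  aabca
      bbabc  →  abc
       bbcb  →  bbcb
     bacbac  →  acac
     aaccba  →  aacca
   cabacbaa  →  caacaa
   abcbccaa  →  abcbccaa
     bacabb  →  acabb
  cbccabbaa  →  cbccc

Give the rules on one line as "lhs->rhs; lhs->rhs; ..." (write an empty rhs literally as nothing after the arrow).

  | ababca => aabca
  | bbabc => babc => abc
  | bbcb
  | bacbac => acbac => acac

aaa->c; ba->a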